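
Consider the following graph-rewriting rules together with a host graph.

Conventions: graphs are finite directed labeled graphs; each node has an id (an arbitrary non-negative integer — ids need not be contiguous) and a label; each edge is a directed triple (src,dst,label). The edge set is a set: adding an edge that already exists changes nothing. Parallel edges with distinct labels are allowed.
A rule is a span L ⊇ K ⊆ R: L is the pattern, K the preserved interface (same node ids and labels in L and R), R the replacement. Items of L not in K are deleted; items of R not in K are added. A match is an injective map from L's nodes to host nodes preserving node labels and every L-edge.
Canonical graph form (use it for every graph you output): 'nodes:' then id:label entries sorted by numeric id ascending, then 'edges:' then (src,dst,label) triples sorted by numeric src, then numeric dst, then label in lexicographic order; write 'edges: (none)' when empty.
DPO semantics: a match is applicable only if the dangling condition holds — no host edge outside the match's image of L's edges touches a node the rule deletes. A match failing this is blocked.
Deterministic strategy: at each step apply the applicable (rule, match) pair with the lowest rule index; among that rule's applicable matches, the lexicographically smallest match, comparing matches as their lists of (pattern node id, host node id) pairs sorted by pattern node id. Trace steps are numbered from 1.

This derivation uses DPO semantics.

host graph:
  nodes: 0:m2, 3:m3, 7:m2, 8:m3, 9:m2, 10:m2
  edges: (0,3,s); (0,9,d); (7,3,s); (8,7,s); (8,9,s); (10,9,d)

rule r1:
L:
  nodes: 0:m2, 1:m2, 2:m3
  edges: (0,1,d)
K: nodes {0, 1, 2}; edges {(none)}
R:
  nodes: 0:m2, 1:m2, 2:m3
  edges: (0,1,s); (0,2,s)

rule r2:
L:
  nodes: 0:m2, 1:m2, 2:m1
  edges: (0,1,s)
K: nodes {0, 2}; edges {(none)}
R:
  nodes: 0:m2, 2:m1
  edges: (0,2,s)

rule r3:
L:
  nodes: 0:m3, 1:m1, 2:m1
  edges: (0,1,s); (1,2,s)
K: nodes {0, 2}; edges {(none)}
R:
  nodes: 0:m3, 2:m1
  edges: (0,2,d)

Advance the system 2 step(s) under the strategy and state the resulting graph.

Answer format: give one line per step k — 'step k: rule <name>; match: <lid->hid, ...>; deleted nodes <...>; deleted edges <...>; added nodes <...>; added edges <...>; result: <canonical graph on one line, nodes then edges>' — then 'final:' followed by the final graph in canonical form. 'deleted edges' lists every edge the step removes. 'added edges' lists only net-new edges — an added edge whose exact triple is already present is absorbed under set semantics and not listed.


step 1: rule r1; match: 0->0, 1->9, 2->3; deleted nodes (none); deleted edges (0,9,d); added nodes (none); added edges (0,9,s); result: nodes: 0:m2, 3:m3, 7:m2, 8:m3, 9:m2, 10:m2 edges: (0,3,s); (0,9,s); (7,3,s); (8,7,s); (8,9,s); (10,9,d)
step 2: rule r1; match: 0->10, 1->9, 2->3; deleted nodes (none); deleted edges (10,9,d); added nodes (none); added edges (10,3,s); (10,9,s); result: nodes: 0:m2, 3:m3, 7:m2, 8:m3, 9:m2, 10:m2 edges: (0,3,s); (0,9,s); (7,3,s); (8,7,s); (8,9,s); (10,3,s); (10,9,s)
final:
nodes: 0:m2, 3:m3, 7:m2, 8:m3, 9:m2, 10:m2
edges: (0,3,s); (0,9,s); (7,3,s); (8,7,s); (8,9,s); (10,3,s); (10,9,s)


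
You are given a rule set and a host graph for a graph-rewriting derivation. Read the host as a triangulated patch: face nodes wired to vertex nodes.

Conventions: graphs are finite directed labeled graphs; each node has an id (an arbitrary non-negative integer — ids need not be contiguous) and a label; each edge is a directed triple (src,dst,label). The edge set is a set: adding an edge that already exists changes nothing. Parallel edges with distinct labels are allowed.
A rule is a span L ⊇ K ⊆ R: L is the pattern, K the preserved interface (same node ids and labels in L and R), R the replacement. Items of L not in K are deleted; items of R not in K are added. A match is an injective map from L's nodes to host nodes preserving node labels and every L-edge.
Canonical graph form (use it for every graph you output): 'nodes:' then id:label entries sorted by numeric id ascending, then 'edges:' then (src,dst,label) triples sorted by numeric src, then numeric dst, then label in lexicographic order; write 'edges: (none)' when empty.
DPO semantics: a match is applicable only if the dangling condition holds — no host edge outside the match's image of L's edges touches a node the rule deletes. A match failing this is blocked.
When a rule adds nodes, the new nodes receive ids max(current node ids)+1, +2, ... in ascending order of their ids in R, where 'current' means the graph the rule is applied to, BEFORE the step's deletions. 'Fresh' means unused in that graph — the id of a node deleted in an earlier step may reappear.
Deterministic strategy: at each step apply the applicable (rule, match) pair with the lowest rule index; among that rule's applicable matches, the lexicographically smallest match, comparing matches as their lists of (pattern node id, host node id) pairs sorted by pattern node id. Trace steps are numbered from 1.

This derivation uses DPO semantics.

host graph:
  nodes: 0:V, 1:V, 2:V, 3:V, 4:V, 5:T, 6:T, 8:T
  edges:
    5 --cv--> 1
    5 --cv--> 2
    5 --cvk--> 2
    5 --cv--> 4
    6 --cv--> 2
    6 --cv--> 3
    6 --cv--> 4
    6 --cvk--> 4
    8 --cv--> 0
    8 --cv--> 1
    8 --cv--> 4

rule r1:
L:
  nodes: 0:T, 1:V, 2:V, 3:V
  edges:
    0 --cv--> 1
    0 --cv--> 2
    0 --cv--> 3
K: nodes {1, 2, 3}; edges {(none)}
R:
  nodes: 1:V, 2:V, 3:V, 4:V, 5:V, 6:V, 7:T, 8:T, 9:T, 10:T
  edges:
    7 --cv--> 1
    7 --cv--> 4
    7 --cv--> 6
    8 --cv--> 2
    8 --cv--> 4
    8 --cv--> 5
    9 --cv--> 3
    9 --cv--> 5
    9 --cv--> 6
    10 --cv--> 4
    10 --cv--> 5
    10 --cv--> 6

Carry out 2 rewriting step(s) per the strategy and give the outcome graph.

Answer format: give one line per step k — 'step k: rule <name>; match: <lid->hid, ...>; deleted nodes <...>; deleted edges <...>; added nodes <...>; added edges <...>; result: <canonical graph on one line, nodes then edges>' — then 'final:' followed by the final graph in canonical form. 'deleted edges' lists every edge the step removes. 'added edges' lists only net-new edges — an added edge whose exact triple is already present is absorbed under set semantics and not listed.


step 1: rule r1; match: 0->8, 1->0, 2->1, 3->4; deleted nodes 8; deleted edges (8,0,cv); (8,1,cv); (8,4,cv); added nodes 9, 10, 11, 12, 13, 14, 15; added edges (12,0,cv); (12,9,cv); (12,11,cv); (13,1,cv); (13,9,cv); (13,10,cv); (14,4,cv); (14,10,cv); (14,11,cv); (15,9,cv); (15,10,cv); (15,11,cv); result: nodes: 0:V, 1:V, 2:V, 3:V, 4:V, 5:T, 6:T, 9:V, 10:V, 11:V, 12:T, 13:T, 14:T, 15:T edges: (5,1,cv); (5,2,cv); (5,2,cvk); (5,4,cv); (6,2,cv); (6,3,cv); (6,4,cv); (6,4,cvk); (12,0,cv); (12,9,cv); (12,11,cv); (13,1,cv); (13,9,cv); (13,10,cv); (14,4,cv); (14,10,cv); (14,11,cv); (15,9,cv); (15,10,cv); (15,11,cv)
step 2: rule r1; match: 0->12, 1->0, 2->9, 3->11; deleted nodes 12; deleted edges (12,0,cv); (12,9,cv); (12,11,cv); added nodes 16, 17, 18, 19, 20, 21, 22; added edges (19,0,cv); (19,16,cv); (19,18,cv); (20,9,cv); (20,16,cv); (20,17,cv); (21,11,cv); (21,17,cv); (21,18,cv); (22,16,cv); (22,17,cv); (22,18,cv); result: nodes: 0:V, 1:V, 2:V, 3:V, 4:V, 5:T, 6:T, 9:V, 10:V, 11:V, 13:T, 14:T, 15:T, 16:V, 17:V, 18:V, 19:T, 20:T, 21:T, 22:T edges: (5,1,cv); (5,2,cv); (5,2,cvk); (5,4,cv); (6,2,cv); (6,3,cv); (6,4,cv); (6,4,cvk); (13,1,cv); (13,9,cv); (13,10,cv); (14,4,cv); (14,10,cv); (14,11,cv); (15,9,cv); (15,10,cv); (15,11,cv); (19,0,cv); (19,16,cv); (19,18,cv); (20,9,cv); (20,16,cv); (20,17,cv); (21,11,cv); (21,17,cv); (21,18,cv); (22,16,cv); (22,17,cv); (22,18,cv)
final:
nodes: 0:V, 1:V, 2:V, 3:V, 4:V, 5:T, 6:T, 9:V, 10:V, 11:V, 13:T, 14:T, 15:T, 16:V, 17:V, 18:V, 19:T, 20:T, 21:T, 22:T
edges: (5,1,cv); (5,2,cv); (5,2,cvk); (5,4,cv); (6,2,cv); (6,3,cv); (6,4,cv); (6,4,cvk); (13,1,cv); (13,9,cv); (13,10,cv); (14,4,cv); (14,10,cv); (14,11,cv); (15,9,cv); (15,10,cv); (15,11,cv); (19,0,cv); (19,16,cv); (19,18,cv); (20,9,cv); (20,16,cv); (20,17,cv); (21,11,cv); (21,17,cv); (21,18,cv); (22,16,cv); (22,17,cv); (22,18,cv)


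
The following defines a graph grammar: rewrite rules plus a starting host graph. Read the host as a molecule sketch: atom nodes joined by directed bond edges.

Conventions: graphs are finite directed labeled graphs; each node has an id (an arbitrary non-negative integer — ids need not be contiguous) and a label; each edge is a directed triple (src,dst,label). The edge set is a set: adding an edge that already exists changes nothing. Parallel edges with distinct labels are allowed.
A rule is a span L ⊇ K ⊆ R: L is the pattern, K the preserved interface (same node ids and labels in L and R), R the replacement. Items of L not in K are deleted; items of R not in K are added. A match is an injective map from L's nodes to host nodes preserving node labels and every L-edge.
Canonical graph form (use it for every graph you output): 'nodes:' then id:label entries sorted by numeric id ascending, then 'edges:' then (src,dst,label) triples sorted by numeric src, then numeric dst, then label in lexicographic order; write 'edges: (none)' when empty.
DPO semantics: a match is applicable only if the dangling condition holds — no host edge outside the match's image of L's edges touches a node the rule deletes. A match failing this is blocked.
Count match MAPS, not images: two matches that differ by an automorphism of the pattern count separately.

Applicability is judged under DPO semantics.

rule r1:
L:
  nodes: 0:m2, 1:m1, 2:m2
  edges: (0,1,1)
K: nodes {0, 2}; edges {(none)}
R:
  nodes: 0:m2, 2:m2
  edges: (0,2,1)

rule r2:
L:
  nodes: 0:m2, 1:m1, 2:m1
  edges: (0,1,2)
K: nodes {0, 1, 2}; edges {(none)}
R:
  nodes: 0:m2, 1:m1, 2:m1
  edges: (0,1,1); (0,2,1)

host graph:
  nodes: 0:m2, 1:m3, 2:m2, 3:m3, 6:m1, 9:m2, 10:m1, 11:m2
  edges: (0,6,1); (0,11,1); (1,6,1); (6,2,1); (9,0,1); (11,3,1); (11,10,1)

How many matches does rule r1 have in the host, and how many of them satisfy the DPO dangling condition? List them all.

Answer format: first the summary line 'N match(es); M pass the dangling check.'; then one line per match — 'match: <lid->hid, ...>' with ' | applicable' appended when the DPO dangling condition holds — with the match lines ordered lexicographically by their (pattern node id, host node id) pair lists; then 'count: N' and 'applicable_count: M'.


6 match(es); 3 pass the dangling check.
match: 0->0, 1->6, 2->2
match: 0->0, 1->6, 2->9
match: 0->0, 1->6, 2->11
match: 0->11, 1->10, 2->0 | applicable
match: 0->11, 1->10, 2->2 | applicable
match: 0->11, 1->10, 2->9 | applicable
count: 6
applicable_count: 3


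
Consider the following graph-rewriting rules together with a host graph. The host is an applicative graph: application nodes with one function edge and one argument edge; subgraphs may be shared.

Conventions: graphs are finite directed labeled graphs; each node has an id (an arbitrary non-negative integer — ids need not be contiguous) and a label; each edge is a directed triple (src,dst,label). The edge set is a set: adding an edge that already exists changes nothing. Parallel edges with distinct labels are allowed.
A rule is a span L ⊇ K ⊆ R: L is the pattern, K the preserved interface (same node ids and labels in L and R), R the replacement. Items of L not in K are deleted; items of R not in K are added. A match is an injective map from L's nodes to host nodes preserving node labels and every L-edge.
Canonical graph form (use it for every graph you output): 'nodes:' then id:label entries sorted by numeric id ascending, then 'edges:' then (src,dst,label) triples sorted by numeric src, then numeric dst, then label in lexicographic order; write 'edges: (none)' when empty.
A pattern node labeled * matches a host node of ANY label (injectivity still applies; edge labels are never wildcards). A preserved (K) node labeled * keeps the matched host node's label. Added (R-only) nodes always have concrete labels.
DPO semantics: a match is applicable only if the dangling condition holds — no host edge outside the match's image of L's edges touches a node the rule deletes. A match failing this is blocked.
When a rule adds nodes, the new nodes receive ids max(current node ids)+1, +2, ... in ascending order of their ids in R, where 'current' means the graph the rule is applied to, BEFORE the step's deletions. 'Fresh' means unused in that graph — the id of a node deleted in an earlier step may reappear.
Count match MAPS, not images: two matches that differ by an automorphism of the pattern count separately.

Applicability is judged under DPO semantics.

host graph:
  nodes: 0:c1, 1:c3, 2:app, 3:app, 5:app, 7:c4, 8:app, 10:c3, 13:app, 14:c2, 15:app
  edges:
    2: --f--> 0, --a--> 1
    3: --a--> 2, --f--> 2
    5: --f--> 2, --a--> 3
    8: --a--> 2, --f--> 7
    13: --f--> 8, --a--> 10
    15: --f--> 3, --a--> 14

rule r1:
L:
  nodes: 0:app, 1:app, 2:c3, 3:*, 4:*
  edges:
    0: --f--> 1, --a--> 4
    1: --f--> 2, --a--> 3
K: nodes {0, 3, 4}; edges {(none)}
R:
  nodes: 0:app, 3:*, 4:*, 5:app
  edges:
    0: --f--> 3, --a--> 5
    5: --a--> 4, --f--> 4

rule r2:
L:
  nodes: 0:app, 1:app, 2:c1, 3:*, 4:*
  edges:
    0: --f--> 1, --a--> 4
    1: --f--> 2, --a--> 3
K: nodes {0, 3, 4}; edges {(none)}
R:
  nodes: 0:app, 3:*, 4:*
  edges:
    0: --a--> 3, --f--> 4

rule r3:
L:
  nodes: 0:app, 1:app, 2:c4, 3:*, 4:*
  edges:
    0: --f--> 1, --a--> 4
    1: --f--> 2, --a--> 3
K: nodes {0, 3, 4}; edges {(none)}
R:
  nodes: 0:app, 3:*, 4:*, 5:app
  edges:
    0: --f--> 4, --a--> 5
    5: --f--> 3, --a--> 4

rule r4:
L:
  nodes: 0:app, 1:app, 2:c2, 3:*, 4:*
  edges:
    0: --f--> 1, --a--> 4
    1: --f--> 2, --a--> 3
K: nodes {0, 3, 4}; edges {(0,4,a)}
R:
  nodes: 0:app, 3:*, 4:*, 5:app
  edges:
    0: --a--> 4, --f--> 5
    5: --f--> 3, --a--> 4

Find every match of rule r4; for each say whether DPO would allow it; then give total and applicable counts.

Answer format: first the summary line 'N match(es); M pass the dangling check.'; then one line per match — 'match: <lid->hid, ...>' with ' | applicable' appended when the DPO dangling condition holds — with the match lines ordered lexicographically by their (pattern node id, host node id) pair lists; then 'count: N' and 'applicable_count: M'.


0 match(es); 0 pass the dangling check.
count: 0
applicable_count: 0


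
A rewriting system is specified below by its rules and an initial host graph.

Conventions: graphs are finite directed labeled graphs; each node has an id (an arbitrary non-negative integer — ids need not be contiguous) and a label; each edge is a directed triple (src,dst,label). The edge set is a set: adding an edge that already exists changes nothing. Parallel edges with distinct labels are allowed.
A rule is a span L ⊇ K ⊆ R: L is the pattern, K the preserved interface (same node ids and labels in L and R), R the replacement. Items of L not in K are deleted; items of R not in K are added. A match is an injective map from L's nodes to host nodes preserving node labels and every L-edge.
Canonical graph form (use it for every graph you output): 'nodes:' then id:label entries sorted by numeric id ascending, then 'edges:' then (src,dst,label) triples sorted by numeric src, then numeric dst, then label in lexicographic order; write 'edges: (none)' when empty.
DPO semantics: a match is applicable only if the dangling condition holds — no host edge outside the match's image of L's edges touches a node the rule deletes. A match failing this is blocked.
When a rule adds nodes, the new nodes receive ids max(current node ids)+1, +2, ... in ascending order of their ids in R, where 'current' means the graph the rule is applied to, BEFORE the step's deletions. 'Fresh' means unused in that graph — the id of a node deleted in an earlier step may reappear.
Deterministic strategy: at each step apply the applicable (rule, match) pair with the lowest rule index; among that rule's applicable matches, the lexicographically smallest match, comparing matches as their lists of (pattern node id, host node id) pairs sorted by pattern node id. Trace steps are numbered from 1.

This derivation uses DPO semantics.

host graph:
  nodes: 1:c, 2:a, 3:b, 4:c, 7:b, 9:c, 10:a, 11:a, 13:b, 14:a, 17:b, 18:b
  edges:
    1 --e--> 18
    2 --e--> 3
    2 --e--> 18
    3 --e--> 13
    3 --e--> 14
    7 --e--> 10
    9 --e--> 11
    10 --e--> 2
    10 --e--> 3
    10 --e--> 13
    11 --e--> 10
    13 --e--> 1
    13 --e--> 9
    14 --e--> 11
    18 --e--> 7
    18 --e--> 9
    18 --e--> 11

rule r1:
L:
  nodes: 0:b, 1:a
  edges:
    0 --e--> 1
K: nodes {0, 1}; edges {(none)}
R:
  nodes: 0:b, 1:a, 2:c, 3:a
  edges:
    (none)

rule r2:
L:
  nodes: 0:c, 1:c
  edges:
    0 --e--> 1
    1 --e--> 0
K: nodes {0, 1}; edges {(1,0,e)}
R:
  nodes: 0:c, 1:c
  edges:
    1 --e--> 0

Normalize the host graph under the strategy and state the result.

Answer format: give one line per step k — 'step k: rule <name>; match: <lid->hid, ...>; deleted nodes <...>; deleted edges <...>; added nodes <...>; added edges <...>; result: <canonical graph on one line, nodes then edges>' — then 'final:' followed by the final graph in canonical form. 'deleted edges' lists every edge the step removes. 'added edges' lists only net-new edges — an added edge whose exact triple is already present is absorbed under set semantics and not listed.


step 1: rule r1; match: 0->3, 1->14; deleted nodes (none); deleted edges (3,14,e); added nodes 19, 20; added edges (none); result: nodes: 1:c, 2:a, 3:b, 4:c, 7:b, 9:c, 10:a, 11:a, 13:b, 14:a, 17:b, 18:b, 19:c, 20:a edges: (1,18,e); (2,3,e); (2,18,e); (3,13,e); (7,10,e); (9,11,e); (10,2,e); (10,3,e); (10,13,e); (11,10,e); (13,1,e); (13,9,e); (14,11,e); (18,7,e); (18,9,e); (18,11,e)
step 2: rule r1; match: 0->7, 1->10; deleted nodes (none); deleted edges (7,10,e); added nodes 21, 22; added edges (none); result: nodes: 1:c, 2:a, 3:b, 4:c, 7:b, 9:c, 10:a, 11:a, 13:b, 14:a, 17:b, 18:b, 19:c, 20:a, 21:c, 22:a edges: (1,18,e); (2,3,e); (2,18,e); (3,13,e); (9,11,e); (10,2,e); (10,3,e); (10,13,e); (11,10,e); (13,1,e); (13,9,e); (14,11,e); (18,7,e); (18,9,e); (18,11,e)
step 3: rule r1; match: 0->18, 1->11; deleted nodes (none); deleted edges (18,11,e); added nodes 23, 24; added edges (none); result: nodes: 1:c, 2:a, 3:b, 4:c, 7:b, 9:c, 10:a, 11:a, 13:b, 14:a, 17:b, 18:b, 19:c, 20:a, 21:c, 22:a, 23:c, 24:a edges: (1,18,e); (2,3,e); (2,18,e); (3,13,e); (9,11,e); (10,2,e); (10,3,e); (10,13,e); (11,10,e); (13,1,e); (13,9,e); (14,11,e); (18,7,e); (18,9,e)
final:
nodes: 1:c, 2:a, 3:b, 4:c, 7:b, 9:c, 10:a, 11:a, 13:b, 14:a, 17:b, 18:b, 19:c, 20:a, 21:c, 22:a, 23:c, 24:a
edges: (1,18,e); (2,3,e); (2,18,e); (3,13,e); (9,11,e); (10,2,e); (10,3,e); (10,13,e); (11,10,e); (13,1,e); (13,9,e); (14,11,e); (18,7,e); (18,9,e)


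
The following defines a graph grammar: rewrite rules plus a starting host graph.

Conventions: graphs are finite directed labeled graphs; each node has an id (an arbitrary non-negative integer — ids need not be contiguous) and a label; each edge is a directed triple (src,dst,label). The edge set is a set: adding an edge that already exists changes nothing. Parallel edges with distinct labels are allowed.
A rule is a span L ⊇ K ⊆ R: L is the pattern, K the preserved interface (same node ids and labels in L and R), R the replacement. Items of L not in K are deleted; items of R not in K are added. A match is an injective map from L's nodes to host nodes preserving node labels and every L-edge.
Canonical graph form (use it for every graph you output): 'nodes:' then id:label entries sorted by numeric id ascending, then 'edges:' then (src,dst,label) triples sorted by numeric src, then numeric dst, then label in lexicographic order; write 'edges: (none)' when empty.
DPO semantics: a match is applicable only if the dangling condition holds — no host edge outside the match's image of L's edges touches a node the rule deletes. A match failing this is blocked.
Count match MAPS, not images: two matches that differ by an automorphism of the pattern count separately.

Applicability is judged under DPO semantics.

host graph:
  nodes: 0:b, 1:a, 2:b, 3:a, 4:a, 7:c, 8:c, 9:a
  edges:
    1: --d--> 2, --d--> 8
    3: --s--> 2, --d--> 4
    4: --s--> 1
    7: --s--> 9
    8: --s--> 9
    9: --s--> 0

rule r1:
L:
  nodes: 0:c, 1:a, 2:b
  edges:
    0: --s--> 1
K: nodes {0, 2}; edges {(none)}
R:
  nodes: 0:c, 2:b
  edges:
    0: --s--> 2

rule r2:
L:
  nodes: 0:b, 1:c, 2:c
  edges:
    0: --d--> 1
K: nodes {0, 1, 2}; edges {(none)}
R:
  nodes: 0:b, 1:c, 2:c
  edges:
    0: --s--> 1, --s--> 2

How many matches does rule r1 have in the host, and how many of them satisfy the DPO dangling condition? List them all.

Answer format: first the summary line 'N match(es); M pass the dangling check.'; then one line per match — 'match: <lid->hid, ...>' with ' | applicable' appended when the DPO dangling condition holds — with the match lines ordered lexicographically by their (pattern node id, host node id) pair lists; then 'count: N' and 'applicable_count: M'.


4 match(es); 0 pass the dangling check.
match: 0->7, 1->9, 2->0
match: 0->7, 1->9, 2->2
match: 0->8, 1->9, 2->0
match: 0->8, 1->9, 2->2
count: 4
applicable_count: 0


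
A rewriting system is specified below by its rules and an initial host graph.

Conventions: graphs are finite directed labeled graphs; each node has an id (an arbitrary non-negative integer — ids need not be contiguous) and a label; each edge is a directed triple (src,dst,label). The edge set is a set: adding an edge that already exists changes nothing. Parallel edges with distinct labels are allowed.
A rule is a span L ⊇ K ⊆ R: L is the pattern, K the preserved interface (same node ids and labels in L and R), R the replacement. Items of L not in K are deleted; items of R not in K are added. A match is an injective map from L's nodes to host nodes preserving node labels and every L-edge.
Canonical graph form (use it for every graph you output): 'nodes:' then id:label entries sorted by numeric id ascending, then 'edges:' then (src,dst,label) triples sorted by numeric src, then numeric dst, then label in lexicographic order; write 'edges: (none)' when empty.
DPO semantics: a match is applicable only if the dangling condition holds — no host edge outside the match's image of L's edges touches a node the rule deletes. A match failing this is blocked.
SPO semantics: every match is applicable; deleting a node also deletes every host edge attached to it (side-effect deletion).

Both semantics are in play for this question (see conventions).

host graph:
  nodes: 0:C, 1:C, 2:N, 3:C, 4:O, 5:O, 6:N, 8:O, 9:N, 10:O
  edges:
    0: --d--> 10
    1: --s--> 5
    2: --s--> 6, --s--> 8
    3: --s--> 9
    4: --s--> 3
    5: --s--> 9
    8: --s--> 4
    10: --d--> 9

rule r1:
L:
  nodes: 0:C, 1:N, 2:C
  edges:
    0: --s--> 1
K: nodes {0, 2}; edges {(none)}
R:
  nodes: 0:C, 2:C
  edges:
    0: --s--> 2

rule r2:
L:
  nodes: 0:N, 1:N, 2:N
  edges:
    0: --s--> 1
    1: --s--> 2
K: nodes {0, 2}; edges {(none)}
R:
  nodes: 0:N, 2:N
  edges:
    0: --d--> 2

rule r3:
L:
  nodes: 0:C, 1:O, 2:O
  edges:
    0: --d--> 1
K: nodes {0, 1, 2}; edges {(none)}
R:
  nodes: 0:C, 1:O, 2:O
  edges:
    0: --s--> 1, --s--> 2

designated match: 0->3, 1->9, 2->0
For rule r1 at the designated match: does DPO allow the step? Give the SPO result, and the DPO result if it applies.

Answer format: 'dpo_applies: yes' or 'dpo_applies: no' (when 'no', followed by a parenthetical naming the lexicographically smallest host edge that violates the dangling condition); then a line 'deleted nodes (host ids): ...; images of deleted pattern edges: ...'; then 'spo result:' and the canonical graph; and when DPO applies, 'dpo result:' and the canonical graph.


dpo_applies: no
(the rule deletes node 9, which keeps host edge (5,9,s) outside the match image — the dangling condition fails, DPO blocks; SPO proceeds and side-deletes such edges)
deleted nodes (host ids): 9; images of deleted pattern edges: (3,9,s)
spo result:
nodes: 0:C, 1:C, 2:N, 3:C, 4:O, 5:O, 6:N, 8:O, 10:O
edges: (0,10,d); (1,5,s); (2,6,s); (2,8,s); (3,0,s); (4,3,s); (8,4,s)


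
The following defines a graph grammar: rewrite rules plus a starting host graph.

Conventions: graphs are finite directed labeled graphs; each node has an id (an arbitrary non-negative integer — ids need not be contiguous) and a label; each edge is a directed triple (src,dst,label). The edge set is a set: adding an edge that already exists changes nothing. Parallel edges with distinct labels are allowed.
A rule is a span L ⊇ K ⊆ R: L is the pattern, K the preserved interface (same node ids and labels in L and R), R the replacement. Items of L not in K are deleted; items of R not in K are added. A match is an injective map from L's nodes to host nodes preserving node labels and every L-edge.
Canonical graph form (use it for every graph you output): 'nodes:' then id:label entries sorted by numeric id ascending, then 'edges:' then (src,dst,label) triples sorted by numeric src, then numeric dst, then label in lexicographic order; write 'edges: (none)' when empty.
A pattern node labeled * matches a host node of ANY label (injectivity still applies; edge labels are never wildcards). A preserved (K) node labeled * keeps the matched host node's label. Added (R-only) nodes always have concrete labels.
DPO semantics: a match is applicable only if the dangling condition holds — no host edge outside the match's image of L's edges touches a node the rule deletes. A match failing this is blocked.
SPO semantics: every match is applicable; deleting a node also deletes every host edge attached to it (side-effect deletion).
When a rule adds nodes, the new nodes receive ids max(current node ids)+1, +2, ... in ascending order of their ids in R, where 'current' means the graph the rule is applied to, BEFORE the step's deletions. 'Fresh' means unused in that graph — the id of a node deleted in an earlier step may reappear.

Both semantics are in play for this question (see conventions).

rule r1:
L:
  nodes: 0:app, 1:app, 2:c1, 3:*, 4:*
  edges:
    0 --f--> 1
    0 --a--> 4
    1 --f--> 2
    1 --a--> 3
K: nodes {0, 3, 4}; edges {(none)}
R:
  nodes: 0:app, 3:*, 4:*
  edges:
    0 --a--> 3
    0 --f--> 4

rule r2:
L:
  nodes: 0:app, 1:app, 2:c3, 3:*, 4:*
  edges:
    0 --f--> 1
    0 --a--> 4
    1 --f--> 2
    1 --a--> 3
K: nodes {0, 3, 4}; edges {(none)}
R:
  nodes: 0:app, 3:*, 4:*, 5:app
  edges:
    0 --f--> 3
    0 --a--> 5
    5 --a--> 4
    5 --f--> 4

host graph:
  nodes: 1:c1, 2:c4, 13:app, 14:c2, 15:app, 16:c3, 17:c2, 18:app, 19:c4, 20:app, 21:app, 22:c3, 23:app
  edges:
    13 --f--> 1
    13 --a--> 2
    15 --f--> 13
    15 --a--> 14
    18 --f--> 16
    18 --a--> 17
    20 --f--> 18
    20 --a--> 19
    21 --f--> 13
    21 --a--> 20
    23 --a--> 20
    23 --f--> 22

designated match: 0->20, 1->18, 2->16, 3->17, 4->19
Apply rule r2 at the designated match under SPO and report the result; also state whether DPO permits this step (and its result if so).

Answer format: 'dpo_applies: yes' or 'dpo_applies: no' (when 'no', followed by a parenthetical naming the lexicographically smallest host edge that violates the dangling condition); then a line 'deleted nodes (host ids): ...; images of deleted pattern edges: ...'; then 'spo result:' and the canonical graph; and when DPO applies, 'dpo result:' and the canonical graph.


dpo_applies: yes
deleted nodes (host ids): 16, 18; images of deleted pattern edges: (18,16,f); (18,17,a); (20,18,f); (20,19,a)
spo result:
nodes: 1:c1, 2:c4, 13:app, 14:c2, 15:app, 17:c2, 19:c4, 20:app, 21:app, 22:c3, 23:app, 24:app
edges: (13,1,f); (13,2,a); (15,13,f); (15,14,a); (20,17,f); (20,24,a); (21,13,f); (21,20,a); (23,20,a); (23,22,f); (24,19,a); (24,19,f)
dpo result:
nodes: 1:c1, 2:c4, 13:app, 14:c2, 15:app, 17:c2, 19:c4, 20:app, 21:app, 22:c3, 23:app, 24:app
edges: (13,1,f); (13,2,a); (15,13,f); (15,14,a); (20,17,f); (20,24,a); (21,13,f); (21,20,a); (23,20,a); (23,22,f); (24,19,a); (24,19,f)


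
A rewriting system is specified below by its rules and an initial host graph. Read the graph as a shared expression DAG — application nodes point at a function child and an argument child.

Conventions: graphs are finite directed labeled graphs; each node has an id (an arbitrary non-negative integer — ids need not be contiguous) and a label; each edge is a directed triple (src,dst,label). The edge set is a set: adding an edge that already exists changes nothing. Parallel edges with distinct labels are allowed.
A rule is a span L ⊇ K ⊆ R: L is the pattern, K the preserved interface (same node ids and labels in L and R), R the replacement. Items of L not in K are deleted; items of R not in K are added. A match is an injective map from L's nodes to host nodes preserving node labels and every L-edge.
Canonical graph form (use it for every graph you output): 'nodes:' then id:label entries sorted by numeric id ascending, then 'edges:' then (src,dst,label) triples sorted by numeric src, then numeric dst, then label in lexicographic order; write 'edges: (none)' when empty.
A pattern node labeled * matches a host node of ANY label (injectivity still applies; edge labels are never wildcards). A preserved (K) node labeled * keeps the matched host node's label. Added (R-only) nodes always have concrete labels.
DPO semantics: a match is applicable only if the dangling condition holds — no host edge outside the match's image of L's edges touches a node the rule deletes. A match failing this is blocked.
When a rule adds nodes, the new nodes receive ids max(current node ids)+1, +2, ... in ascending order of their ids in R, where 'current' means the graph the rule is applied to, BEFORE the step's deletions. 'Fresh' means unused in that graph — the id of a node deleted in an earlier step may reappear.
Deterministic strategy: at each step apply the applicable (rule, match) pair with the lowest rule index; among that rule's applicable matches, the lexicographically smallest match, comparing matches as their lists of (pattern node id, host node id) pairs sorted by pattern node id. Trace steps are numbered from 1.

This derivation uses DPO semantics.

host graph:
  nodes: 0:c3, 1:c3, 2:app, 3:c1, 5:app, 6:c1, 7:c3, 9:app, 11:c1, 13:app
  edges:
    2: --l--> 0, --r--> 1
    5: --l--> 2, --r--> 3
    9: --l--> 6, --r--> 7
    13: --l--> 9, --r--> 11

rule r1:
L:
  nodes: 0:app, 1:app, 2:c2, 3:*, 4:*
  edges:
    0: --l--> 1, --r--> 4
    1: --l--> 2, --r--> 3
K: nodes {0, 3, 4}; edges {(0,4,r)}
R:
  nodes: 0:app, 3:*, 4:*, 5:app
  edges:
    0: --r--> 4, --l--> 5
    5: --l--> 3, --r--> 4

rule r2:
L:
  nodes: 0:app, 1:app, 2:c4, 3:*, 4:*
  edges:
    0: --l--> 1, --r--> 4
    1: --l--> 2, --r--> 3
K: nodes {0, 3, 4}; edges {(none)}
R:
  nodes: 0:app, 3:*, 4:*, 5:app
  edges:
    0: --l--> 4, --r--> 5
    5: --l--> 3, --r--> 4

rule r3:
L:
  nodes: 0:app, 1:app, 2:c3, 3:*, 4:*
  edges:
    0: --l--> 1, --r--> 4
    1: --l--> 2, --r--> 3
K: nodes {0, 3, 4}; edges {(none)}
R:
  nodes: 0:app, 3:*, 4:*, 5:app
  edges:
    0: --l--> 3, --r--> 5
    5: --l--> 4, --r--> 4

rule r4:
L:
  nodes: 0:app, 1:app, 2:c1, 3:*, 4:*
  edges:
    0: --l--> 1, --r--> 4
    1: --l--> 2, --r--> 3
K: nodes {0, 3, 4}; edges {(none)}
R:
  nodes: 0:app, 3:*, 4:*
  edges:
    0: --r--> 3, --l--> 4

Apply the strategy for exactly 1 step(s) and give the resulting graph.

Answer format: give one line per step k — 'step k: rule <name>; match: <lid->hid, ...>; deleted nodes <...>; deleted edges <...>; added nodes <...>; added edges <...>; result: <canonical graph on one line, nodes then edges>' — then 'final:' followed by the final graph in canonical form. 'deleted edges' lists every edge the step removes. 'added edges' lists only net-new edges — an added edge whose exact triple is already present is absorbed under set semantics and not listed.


step 1: rule r3; match: 0->5, 1->2, 2->0, 3->1, 4->3; deleted nodes 0, 2; deleted edges (2,0,l); (2,1,r); (5,2,l); (5,3,r); added nodes 14; added edges (5,1,l); (5,14,r); (14,3,l); (14,3,r); result: nodes: 1:c3, 3:c1, 5:app, 6:c1, 7:c3, 9:app, 11:c1, 13:app, 14:app edges: (5,1,l); (5,14,r); (9,6,l); (9,7,r); (13,9,l); (13,11,r); (14,3,l); (14,3,r)
final:
nodes: 1:c3, 3:c1, 5:app, 6:c1, 7:c3, 9:app, 11:c1, 13:app, 14:app
edges: (5,1,l); (5,14,r); (9,6,l); (9,7,r); (13,9,l); (13,11,r); (14,3,l); (14,3,r)


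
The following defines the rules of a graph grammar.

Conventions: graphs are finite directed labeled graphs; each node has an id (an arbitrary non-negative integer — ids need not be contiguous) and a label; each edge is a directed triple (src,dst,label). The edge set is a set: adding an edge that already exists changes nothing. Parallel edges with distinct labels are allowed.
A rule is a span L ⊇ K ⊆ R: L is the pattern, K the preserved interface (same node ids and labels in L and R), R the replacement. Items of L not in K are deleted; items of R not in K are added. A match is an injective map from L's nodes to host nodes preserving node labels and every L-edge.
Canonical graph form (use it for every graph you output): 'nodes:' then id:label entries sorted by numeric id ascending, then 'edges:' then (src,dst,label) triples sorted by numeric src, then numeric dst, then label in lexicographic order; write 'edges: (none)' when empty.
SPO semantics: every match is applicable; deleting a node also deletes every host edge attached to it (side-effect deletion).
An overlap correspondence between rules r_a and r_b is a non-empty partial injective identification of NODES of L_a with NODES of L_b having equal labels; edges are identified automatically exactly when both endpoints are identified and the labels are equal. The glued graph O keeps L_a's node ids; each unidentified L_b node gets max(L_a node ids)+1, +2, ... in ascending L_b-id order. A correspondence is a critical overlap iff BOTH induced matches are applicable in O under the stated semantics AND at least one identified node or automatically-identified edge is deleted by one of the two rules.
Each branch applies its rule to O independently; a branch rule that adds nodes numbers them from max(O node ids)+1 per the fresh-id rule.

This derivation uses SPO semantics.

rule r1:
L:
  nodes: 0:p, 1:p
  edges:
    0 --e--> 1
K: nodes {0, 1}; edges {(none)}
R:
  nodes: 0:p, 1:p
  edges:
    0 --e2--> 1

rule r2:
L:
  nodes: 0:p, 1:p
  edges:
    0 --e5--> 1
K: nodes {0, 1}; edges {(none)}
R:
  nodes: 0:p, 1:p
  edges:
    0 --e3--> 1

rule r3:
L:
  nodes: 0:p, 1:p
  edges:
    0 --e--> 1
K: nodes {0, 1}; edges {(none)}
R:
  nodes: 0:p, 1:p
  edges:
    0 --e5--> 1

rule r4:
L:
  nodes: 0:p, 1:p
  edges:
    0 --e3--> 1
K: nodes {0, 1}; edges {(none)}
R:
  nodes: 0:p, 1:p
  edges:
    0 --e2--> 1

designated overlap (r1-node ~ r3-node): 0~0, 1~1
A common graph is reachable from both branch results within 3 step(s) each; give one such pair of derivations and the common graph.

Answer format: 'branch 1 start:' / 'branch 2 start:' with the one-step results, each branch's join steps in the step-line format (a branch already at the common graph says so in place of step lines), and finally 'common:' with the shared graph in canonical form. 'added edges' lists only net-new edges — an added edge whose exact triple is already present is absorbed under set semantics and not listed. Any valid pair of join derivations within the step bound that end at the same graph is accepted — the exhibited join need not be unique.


branch 1 start:
nodes: 0:p, 1:p
edges: (0,1,e2)
branch 2 start:
nodes: 0:p, 1:p
edges: (0,1,e5)
branch 1: already at the common graph (0 steps)
branch 2 step 1: rule r2; match: 0->0, 1->1; deleted nodes (none); deleted edges (0,1,e5); added nodes (none); added edges (0,1,e3); result: nodes: 0:p, 1:p edges: (0,1,e3)
branch 2 step 2: rule r4; match: 0->0, 1->1; deleted nodes (none); deleted edges (0,1,e3); added nodes (none); added edges (0,1,e2); result: nodes: 0:p, 1:p edges: (0,1,e2)
common:
nodes: 0:p, 1:p
edges: (0,1,e2)


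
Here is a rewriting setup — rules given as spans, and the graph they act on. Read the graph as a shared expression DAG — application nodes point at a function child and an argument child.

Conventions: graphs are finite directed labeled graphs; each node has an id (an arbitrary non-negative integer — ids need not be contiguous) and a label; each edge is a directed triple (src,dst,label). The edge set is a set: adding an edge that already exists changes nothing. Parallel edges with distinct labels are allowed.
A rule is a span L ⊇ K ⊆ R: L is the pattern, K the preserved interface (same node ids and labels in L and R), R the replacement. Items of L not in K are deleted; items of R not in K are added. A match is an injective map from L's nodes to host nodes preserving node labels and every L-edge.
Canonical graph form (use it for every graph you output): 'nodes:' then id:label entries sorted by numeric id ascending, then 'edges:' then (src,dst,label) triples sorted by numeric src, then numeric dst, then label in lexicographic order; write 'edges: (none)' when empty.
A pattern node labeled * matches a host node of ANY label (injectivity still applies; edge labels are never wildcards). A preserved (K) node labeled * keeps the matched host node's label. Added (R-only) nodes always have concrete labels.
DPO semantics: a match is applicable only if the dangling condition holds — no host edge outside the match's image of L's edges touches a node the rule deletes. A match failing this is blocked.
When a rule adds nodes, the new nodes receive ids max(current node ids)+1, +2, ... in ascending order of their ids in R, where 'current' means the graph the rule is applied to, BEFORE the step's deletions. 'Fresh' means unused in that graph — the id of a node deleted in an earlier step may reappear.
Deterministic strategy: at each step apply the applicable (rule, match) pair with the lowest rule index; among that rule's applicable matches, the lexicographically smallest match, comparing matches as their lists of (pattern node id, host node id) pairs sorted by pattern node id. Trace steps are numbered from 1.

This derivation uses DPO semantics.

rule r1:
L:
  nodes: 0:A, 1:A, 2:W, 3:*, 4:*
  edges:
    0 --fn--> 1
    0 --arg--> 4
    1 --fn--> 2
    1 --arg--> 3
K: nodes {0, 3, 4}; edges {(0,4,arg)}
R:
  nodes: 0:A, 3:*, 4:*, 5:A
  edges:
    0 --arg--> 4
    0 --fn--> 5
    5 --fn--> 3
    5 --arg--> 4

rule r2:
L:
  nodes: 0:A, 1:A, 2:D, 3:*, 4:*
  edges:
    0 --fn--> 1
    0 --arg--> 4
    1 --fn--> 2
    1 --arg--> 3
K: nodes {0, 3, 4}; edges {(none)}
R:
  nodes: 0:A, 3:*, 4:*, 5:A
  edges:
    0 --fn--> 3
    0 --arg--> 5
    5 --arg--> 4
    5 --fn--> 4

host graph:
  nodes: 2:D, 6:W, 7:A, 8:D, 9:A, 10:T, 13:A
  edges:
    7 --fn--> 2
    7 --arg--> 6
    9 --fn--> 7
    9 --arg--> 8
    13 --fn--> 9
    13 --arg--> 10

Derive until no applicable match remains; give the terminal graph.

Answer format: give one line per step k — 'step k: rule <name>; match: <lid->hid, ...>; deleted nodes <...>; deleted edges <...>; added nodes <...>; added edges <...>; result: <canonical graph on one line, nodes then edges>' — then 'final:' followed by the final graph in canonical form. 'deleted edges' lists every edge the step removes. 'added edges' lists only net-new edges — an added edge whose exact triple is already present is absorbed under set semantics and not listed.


step 1: rule r2; match: 0->9, 1->7, 2->2, 3->6, 4->8; deleted nodes 2, 7; deleted edges (7,2,fn); (7,6,arg); (9,7,fn); (9,8,arg); added nodes 14; added edges (9,6,fn); (9,14,arg); (14,8,arg); (14,8,fn); result: nodes: 6:W, 8:D, 9:A, 10:T, 13:A, 14:A edges: (9,6,fn); (9,14,arg); (13,9,fn); (13,10,arg); (14,8,arg); (14,8,fn)
step 2: rule r1; match: 0->13, 1->9, 2->6, 3->14, 4->10; deleted nodes 6, 9; deleted edges (9,6,fn); (9,14,arg); (13,9,fn); added nodes 15; added edges (13,15,fn); (15,10,arg); (15,14,fn); result: nodes: 8:D, 10:T, 13:A, 14:A, 15:A edges: (13,10,arg); (13,15,fn); (14,8,arg); (14,8,fn); (15,10,arg); (15,14,fn)
final:
nodes: 8:D, 10:T, 13:A, 14:A, 15:A
edges: (13,10,arg); (13,15,fn); (14,8,arg); (14,8,fn); (15,10,arg); (15,14,fn)


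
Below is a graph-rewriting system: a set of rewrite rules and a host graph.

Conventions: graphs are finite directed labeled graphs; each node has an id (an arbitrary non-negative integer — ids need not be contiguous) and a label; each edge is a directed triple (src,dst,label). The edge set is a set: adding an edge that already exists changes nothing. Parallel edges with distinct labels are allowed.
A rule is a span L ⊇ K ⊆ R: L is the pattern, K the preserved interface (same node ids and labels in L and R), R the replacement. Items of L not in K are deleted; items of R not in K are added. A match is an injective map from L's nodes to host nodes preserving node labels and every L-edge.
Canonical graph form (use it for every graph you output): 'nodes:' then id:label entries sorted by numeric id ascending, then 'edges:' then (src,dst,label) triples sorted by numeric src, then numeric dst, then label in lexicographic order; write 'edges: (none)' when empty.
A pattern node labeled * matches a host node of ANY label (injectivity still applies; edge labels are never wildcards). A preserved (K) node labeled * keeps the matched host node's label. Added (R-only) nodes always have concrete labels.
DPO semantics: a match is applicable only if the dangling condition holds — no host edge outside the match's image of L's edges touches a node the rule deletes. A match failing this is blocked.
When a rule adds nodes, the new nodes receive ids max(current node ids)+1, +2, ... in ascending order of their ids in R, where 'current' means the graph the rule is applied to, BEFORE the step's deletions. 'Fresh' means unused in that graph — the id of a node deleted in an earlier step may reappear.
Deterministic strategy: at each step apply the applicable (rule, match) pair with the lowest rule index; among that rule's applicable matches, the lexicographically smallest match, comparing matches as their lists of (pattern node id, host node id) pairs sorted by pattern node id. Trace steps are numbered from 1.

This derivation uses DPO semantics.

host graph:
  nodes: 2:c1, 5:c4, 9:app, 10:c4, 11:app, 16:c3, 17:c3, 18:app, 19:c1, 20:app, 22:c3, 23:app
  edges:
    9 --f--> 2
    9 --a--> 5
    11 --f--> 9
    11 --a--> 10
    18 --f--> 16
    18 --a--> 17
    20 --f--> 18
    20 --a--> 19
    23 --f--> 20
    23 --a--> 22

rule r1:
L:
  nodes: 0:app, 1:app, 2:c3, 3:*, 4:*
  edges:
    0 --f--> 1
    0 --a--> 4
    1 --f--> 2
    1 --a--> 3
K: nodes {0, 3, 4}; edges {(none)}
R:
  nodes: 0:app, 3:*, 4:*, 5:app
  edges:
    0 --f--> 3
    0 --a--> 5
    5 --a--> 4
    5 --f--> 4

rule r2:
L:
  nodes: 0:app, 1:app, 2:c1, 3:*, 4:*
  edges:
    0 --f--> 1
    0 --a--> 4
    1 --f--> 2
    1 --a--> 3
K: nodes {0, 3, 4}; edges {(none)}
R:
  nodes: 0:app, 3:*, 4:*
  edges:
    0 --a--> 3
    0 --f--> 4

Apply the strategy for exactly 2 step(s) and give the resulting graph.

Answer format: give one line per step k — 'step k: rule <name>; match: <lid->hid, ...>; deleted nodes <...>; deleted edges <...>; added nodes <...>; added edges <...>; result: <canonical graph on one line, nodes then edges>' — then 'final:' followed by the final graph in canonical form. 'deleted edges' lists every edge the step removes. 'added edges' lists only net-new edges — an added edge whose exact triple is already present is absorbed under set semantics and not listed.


step 1: rule r1; match: 0->20, 1->18, 2->16, 3->17, 4->19; deleted nodes 16, 18; deleted edges (18,16,f); (18,17,a); (20,18,f); (20,19,a); added nodes 24; added edges (20,17,f); (20,24,a); (24,19,a); (24,19,f); result: nodes: 2:c1, 5:c4, 9:app, 10:c4, 11:app, 17:c3, 19:c1, 20:app, 22:c3, 23:app, 24:app edges: (9,2,f); (9,5,a); (11,9,f); (11,10,a); (20,17,f); (20,24,a); (23,20,f); (23,22,a); (24,19,a); (24,19,f)
step 2: rule r1; match: 0->23, 1->20, 2->17, 3->24, 4->22; deleted nodes 17, 20; deleted edges (20,17,f); (20,24,a); (23,20,f); (23,22,a); added nodes 25; added edges (23,24,f); (23,25,a); (25,22,a); (25,22,f); result: nodes: 2:c1, 5:c4, 9:app, 10:c4, 11:app, 19:c1, 22:c3, 23:app, 24:app, 25:app edges: (9,2,f); (9,5,a); (11,9,f); (11,10,a); (23,24,f); (23,25,a); (24,19,a); (24,19,f); (25,22,a); (25,22,f)
final:
nodes: 2:c1, 5:c4, 9:app, 10:c4, 11:app, 19:c1, 22:c3, 23:app, 24:app, 25:app
edges: (9,2,f); (9,5,a); (11,9,f); (11,10,a); (23,24,f); (23,25,a); (24,19,a); (24,19,f); (25,22,a); (25,22,f)
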